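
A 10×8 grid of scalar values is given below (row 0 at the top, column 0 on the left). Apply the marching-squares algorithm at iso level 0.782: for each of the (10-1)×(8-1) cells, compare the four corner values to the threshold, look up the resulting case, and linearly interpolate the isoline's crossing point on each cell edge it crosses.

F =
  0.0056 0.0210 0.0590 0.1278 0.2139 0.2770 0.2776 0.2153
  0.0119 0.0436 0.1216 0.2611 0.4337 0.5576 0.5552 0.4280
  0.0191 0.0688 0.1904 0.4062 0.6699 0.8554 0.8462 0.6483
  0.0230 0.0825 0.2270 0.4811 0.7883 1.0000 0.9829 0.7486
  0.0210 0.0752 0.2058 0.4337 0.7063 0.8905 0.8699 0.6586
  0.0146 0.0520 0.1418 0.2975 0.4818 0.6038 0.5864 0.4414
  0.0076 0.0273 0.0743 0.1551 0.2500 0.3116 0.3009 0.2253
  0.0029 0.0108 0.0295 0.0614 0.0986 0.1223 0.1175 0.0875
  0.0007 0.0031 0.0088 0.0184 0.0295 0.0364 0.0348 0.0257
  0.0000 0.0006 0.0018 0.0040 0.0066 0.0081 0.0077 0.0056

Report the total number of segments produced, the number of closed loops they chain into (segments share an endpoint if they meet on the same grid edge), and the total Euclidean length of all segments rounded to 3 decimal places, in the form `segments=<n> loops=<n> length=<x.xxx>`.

cell (1,4): code 0100 → (1.754,5.000)–(2.000,4.604)
cell (1,5): code 1100 → (1.779,6.000)–(1.754,5.000)
cell (1,6): code 1000 → (2.000,6.324)–(1.779,6.000)
cell (2,3): code 0100 → (2.947,4.000)–(3.000,3.979)
cell (2,4): code 1110 → (2.000,4.604)–(2.947,4.000)
cell (2,6): code 1001 → (3.000,6.857)–(2.000,6.324)
cell (3,3): code 0010 → (3.000,3.979)–(3.077,4.000)
cell (3,4): code 0111 → (3.077,4.000)–(4.000,4.411)
cell (3,6): code 1001 → (4.000,6.416)–(3.000,6.857)
cell (4,4): code 0010 → (4.000,4.411)–(4.378,5.000)
cell (4,5): code 0011 → (4.378,5.000)–(4.310,6.000)
cell (4,6): code 0001 → (4.310,6.000)–(4.000,6.416)
total: 12 segments, chained into 1 closed loop(s), length Σ = 8.576692

segments=12 loops=1 length=8.577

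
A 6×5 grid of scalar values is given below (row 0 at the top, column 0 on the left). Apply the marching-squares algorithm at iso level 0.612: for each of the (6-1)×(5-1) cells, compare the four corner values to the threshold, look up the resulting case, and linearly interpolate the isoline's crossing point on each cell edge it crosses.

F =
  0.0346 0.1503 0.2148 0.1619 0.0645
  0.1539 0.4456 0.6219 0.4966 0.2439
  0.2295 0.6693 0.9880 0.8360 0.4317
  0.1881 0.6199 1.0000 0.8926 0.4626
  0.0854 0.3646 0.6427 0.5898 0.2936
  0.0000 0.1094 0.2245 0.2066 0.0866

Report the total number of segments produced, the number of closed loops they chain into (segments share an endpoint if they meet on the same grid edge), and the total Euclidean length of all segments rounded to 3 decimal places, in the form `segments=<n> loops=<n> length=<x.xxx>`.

segments=14 loops=1 length=9.116

cell (0,1): code 0100 → (0.976,2.000)–(1.000,1.944)
cell (0,2): code 1000 → (1.000,2.079)–(0.976,2.000)
cell (1,0): code 0100 → (1.744,1.000)–(2.000,0.870)
cell (1,1): code 1110 → (1.000,1.944)–(1.744,1.000)
cell (1,2): code 1101 → (1.340,3.000)–(1.000,2.079)
cell (1,3): code 1000 → (2.000,3.554)–(1.340,3.000)
cell (2,0): code 0110 → (2.000,0.870)–(3.000,0.982)
cell (2,3): code 1001 → (3.000,3.653)–(2.000,3.554)
cell (3,0): code 0010 → (3.000,0.982)–(3.031,1.000)
cell (3,1): code 0111 → (3.031,1.000)–(4.000,1.890)
cell (3,2): code 1011 → (4.000,2.580)–(3.927,3.000)
cell (3,3): code 0001 → (3.927,3.000)–(3.000,3.653)
cell (4,1): code 0010 → (4.000,1.890)–(4.073,2.000)
cell (4,2): code 0001 → (4.073,2.000)–(4.000,2.580)
total: 14 segments, chained into 1 closed loop(s), length Σ = 9.115892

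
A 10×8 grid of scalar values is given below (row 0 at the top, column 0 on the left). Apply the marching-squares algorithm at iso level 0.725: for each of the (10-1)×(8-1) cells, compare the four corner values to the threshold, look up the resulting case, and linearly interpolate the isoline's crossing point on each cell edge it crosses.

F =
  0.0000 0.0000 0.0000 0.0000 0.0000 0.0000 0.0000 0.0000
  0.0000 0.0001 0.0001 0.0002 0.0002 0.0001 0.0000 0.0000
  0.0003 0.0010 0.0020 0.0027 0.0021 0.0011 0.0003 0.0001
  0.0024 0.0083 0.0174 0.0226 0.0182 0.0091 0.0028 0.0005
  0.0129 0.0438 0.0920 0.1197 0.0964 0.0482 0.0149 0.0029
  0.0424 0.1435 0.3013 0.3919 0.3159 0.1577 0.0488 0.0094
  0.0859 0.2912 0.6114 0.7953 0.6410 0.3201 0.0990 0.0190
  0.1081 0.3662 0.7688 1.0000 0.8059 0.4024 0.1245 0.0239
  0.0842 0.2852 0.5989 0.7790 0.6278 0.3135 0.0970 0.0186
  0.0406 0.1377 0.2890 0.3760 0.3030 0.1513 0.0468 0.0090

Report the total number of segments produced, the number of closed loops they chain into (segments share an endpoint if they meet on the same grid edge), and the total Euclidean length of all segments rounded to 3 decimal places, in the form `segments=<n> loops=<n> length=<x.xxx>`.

segments=12 loops=1 length=6.782

cell (5,2): code 0100 → (5.826,3.000)–(6.000,2.618)
cell (5,3): code 1000 → (6.000,3.456)–(5.826,3.000)
cell (6,1): code 0100 → (6.722,2.000)–(7.000,1.891)
cell (6,2): code 1110 → (6.000,2.618)–(6.722,2.000)
cell (6,3): code 1101 → (6.509,4.000)–(6.000,3.456)
cell (6,4): code 1000 → (7.000,4.200)–(6.509,4.000)
cell (7,1): code 0010 → (7.000,1.891)–(7.258,2.000)
cell (7,2): code 0111 → (7.258,2.000)–(8.000,2.700)
cell (7,3): code 1011 → (8.000,3.357)–(7.454,4.000)
cell (7,4): code 0001 → (7.454,4.000)–(7.000,4.200)
cell (8,2): code 0010 → (8.000,2.700)–(8.134,3.000)
cell (8,3): code 0001 → (8.134,3.000)–(8.000,3.357)
total: 12 segments, chained into 1 closed loop(s), length Σ = 6.782053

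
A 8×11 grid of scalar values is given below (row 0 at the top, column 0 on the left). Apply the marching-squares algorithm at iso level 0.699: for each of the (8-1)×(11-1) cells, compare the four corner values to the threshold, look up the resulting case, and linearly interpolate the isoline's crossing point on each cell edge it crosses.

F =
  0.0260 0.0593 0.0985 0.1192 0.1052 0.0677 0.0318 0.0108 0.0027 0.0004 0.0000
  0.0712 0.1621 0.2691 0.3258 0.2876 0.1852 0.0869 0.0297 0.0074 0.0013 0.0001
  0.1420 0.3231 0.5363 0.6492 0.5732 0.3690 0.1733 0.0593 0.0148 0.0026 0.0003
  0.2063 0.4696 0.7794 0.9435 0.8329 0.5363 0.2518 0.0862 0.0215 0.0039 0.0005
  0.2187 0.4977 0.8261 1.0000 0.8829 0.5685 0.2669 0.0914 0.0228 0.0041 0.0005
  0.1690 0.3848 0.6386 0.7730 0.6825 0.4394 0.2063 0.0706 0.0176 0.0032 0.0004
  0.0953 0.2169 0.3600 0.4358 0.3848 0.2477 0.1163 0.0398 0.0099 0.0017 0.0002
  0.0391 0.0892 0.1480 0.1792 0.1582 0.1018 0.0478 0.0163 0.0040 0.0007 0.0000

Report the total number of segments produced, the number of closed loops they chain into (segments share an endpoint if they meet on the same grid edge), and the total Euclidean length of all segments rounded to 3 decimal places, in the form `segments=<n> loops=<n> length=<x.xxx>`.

cell (2,1): code 0100 → (2.669,2.000)–(3.000,1.740)
cell (2,2): code 1100 → (2.169,3.000)–(2.669,2.000)
cell (2,3): code 1100 → (2.484,4.000)–(2.169,3.000)
cell (2,4): code 1000 → (3.000,4.451)–(2.484,4.000)
cell (3,1): code 0110 → (3.000,1.740)–(4.000,1.613)
cell (3,4): code 1001 → (4.000,4.585)–(3.000,4.451)
cell (4,1): code 0010 → (4.000,1.613)–(4.678,2.000)
cell (4,2): code 0111 → (4.678,2.000)–(5.000,2.449)
cell (4,3): code 1011 → (5.000,3.818)–(4.918,4.000)
cell (4,4): code 0001 → (4.918,4.000)–(4.000,4.585)
cell (5,2): code 0010 → (5.000,2.449)–(5.219,3.000)
cell (5,3): code 0001 → (5.219,3.000)–(5.000,3.818)
total: 12 segments, chained into 1 closed loop(s), length Σ = 9.350343

segments=12 loops=1 length=9.350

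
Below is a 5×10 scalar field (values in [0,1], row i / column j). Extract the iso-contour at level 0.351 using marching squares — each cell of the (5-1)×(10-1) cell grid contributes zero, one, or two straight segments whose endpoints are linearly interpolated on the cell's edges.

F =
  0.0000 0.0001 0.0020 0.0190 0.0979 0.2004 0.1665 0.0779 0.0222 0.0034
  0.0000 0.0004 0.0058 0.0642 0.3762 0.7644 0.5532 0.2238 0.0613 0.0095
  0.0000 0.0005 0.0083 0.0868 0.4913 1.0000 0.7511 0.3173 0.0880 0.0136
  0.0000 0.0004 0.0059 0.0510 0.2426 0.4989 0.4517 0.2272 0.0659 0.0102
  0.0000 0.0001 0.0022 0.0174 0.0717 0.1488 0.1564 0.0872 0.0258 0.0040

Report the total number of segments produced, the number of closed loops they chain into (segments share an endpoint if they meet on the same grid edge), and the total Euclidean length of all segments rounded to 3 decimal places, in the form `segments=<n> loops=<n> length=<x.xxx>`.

cell (0,3): code 0100 → (0.909,4.000)–(1.000,3.919)
cell (0,4): code 1100 → (0.267,5.000)–(0.909,4.000)
cell (0,5): code 1100 → (0.477,6.000)–(0.267,5.000)
cell (0,6): code 1000 → (1.000,6.614)–(0.477,6.000)
cell (1,3): code 0110 → (1.000,3.919)–(2.000,3.653)
cell (1,6): code 1001 → (2.000,6.922)–(1.000,6.614)
cell (2,3): code 0010 → (2.000,3.653)–(2.564,4.000)
cell (2,4): code 0111 → (2.564,4.000)–(3.000,4.423)
cell (2,6): code 1001 → (3.000,6.449)–(2.000,6.922)
cell (3,4): code 0010 → (3.000,4.423)–(3.422,5.000)
cell (3,5): code 0011 → (3.422,5.000)–(3.341,6.000)
cell (3,6): code 0001 → (3.341,6.000)–(3.000,6.449)
total: 12 segments, chained into 1 closed loop(s), length Σ = 9.877447

segments=12 loops=1 length=9.877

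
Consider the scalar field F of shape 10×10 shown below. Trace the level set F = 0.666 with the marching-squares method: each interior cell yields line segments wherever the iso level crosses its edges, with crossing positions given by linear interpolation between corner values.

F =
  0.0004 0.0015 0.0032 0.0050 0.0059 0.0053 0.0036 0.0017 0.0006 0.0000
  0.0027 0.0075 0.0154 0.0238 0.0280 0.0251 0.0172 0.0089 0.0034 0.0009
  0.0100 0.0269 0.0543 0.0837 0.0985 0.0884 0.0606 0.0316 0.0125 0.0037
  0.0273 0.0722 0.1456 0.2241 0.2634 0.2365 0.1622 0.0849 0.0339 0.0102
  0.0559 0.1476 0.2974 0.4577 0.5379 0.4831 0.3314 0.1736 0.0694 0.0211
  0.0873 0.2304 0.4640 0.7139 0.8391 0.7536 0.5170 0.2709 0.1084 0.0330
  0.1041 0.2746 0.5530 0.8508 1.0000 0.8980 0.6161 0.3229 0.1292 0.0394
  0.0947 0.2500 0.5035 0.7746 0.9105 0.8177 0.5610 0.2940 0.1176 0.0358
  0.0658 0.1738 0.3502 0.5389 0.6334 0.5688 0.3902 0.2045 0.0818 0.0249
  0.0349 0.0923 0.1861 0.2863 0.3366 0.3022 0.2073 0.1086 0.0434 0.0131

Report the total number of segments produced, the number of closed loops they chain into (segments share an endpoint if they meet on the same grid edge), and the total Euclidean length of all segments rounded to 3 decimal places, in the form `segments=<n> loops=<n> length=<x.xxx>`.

segments=12 loops=1 length=10.681

cell (4,2): code 0100 → (4.813,3.000)–(5.000,2.808)
cell (4,3): code 1100 → (4.425,4.000)–(4.813,3.000)
cell (4,4): code 1100 → (4.676,5.000)–(4.425,4.000)
cell (4,5): code 1000 → (5.000,5.370)–(4.676,5.000)
cell (5,2): code 0110 → (5.000,2.808)–(6.000,2.379)
cell (5,5): code 1001 → (6.000,5.823)–(5.000,5.370)
cell (6,2): code 0110 → (6.000,2.379)–(7.000,2.599)
cell (6,5): code 1001 → (7.000,5.591)–(6.000,5.823)
cell (7,2): code 0010 → (7.000,2.599)–(7.461,3.000)
cell (7,3): code 0011 → (7.461,3.000)–(7.882,4.000)
cell (7,4): code 0011 → (7.882,4.000)–(7.609,5.000)
cell (7,5): code 0001 → (7.609,5.000)–(7.000,5.591)
total: 12 segments, chained into 1 closed loop(s), length Σ = 10.680736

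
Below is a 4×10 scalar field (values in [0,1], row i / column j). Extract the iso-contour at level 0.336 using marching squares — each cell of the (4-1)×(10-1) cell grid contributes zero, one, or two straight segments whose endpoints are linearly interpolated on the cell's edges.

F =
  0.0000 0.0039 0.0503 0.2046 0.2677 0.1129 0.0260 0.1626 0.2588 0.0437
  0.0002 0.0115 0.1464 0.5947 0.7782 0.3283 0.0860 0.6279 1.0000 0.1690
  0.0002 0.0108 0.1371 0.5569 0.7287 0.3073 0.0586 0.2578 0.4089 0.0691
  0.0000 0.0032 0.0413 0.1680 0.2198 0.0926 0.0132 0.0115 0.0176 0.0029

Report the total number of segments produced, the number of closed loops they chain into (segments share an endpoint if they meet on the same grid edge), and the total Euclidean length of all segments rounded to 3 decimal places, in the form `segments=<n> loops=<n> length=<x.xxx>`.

cell (0,2): code 0100 → (0.337,3.000)–(1.000,2.423)
cell (0,3): code 1100 → (0.134,4.000)–(0.337,3.000)
cell (0,4): code 1000 → (1.000,4.983)–(0.134,4.000)
cell (0,6): code 0100 → (0.373,7.000)–(1.000,6.461)
cell (0,7): code 1100 → (0.104,8.000)–(0.373,7.000)
cell (0,8): code 1000 → (1.000,8.799)–(0.104,8.000)
cell (1,2): code 0110 → (1.000,2.423)–(2.000,2.474)
cell (1,4): code 1001 → (2.000,4.932)–(1.000,4.983)
cell (1,6): code 0010 → (1.000,6.461)–(1.789,7.000)
cell (1,7): code 0111 → (1.789,7.000)–(2.000,7.518)
cell (1,8): code 1001 → (2.000,8.215)–(1.000,8.799)
cell (2,2): code 0010 → (2.000,2.474)–(2.568,3.000)
cell (2,3): code 0011 → (2.568,3.000)–(2.772,4.000)
cell (2,4): code 0001 → (2.772,4.000)–(2.000,4.932)
cell (2,7): code 0010 → (2.000,7.518)–(2.186,8.000)
cell (2,8): code 0001 → (2.186,8.000)–(2.000,8.215)
total: 16 segments, chained into 2 closed loop(s), length Σ = 14.753347

segments=16 loops=2 length=14.753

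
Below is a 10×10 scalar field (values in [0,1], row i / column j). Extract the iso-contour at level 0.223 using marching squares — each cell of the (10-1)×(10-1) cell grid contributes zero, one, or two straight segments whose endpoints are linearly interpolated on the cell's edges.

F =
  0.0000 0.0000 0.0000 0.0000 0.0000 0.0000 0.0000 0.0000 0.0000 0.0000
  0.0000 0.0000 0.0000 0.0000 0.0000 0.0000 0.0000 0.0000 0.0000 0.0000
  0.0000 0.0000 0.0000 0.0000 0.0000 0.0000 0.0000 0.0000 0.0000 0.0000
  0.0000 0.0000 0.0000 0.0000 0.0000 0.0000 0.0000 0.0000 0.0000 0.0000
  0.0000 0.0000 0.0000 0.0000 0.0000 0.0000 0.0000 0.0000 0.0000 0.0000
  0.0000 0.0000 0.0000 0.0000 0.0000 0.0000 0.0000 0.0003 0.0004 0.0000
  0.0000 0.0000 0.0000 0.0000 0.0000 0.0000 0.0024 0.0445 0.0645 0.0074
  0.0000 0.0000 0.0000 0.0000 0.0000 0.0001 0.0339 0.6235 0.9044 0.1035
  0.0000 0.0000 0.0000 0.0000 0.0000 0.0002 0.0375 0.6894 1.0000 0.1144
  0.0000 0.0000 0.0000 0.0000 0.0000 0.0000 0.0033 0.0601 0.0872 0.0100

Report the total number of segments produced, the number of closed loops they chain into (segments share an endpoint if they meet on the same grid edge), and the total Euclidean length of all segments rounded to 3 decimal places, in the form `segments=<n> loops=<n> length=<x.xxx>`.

segments=8 loops=1 length=8.412

cell (6,6): code 0100 → (6.308,7.000)–(7.000,6.321)
cell (6,7): code 1100 → (6.189,8.000)–(6.308,7.000)
cell (6,8): code 1000 → (7.000,8.851)–(6.189,8.000)
cell (7,6): code 0110 → (7.000,6.321)–(8.000,6.285)
cell (7,8): code 1001 → (8.000,8.877)–(7.000,8.851)
cell (8,6): code 0010 → (8.000,6.285)–(8.741,7.000)
cell (8,7): code 0011 → (8.741,7.000)–(8.851,8.000)
cell (8,8): code 0001 → (8.851,8.000)–(8.000,8.877)
total: 8 segments, chained into 1 closed loop(s), length Σ = 8.411811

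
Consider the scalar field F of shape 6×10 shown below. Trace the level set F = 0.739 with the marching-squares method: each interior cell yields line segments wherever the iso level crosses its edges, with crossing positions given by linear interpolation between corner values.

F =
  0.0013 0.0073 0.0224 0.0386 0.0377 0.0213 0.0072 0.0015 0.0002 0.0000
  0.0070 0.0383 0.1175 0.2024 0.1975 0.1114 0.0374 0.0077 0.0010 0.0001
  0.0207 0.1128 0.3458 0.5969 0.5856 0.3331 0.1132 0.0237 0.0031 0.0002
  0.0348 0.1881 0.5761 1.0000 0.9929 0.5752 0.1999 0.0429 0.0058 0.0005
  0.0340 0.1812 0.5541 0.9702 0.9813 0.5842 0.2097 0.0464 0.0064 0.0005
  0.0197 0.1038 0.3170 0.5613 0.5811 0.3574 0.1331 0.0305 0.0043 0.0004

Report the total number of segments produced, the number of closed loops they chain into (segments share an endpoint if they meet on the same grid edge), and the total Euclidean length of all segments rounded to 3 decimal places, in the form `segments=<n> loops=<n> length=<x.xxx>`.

cell (2,2): code 0100 → (2.353,3.000)–(3.000,2.384)
cell (2,3): code 1100 → (2.377,4.000)–(2.353,3.000)
cell (2,4): code 1000 → (3.000,4.608)–(2.377,4.000)
cell (3,2): code 0110 → (3.000,2.384)–(4.000,2.444)
cell (3,4): code 1001 → (4.000,4.610)–(3.000,4.608)
cell (4,2): code 0010 → (4.000,2.444)–(4.565,3.000)
cell (4,3): code 0011 → (4.565,3.000)–(4.605,4.000)
cell (4,4): code 0001 → (4.605,4.000)–(4.000,4.610)
total: 8 segments, chained into 1 closed loop(s), length Σ = 7.419386

segments=8 loops=1 length=7.419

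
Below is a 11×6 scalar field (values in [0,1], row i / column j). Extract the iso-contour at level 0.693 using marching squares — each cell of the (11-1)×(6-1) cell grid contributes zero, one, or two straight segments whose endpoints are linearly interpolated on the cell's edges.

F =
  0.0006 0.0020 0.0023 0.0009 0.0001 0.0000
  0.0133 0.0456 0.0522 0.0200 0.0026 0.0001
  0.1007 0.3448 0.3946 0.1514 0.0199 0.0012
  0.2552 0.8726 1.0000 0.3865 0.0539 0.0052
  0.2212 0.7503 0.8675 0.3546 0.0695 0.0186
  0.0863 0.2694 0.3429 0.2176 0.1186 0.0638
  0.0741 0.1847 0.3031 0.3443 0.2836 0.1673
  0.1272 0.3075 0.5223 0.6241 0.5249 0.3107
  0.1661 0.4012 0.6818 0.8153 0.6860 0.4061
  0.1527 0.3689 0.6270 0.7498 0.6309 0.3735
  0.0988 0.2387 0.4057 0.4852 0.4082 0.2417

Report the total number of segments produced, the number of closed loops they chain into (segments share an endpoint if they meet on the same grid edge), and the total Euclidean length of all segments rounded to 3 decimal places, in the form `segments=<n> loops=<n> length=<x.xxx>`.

segments=14 loops=2 length=11.358

cell (2,0): code 0100 → (2.660,1.000)–(3.000,0.709)
cell (2,1): code 1100 → (2.493,2.000)–(2.660,1.000)
cell (2,2): code 1000 → (3.000,2.500)–(2.493,2.000)
cell (3,0): code 0110 → (3.000,0.709)–(4.000,0.892)
cell (3,2): code 1001 → (4.000,2.340)–(3.000,2.500)
cell (4,0): code 0010 → (4.000,0.892)–(4.119,1.000)
cell (4,1): code 0011 → (4.119,1.000)–(4.333,2.000)
cell (4,2): code 0001 → (4.333,2.000)–(4.000,2.340)
cell (7,2): code 0100 → (7.360,3.000)–(8.000,2.084)
cell (7,3): code 1000 → (8.000,3.946)–(7.360,3.000)
cell (8,2): code 0110 → (8.000,2.084)–(9.000,2.537)
cell (8,3): code 1001 → (9.000,3.478)–(8.000,3.946)
cell (9,2): code 0010 → (9.000,2.537)–(9.215,3.000)
cell (9,3): code 0001 → (9.215,3.000)–(9.000,3.478)
total: 14 segments, chained into 2 closed loop(s), length Σ = 11.357588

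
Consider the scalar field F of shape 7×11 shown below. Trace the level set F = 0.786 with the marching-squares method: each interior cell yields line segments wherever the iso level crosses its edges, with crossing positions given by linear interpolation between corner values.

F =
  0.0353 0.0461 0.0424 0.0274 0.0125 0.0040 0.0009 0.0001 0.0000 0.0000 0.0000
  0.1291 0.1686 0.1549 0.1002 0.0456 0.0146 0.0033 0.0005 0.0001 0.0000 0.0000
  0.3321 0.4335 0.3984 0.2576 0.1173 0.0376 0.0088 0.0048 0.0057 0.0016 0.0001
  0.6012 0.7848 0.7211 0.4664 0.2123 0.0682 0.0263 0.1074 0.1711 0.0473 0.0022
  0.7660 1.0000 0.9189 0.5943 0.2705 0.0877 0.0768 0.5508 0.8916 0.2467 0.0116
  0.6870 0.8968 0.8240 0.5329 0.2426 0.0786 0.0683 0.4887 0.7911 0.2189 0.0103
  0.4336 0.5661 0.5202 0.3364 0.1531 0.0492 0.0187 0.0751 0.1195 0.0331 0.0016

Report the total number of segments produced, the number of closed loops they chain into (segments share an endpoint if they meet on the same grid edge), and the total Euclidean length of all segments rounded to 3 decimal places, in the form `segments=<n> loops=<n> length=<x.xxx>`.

cell (3,0): code 0100 → (3.006,1.000)–(4.000,0.085)
cell (3,1): code 1100 → (3.328,2.000)–(3.006,1.000)
cell (3,2): code 1000 → (4.000,2.409)–(3.328,2.000)
cell (3,7): code 0100 → (3.853,8.000)–(4.000,7.690)
cell (3,8): code 1000 → (4.000,8.164)–(3.853,8.000)
cell (4,0): code 0110 → (4.000,0.085)–(5.000,0.472)
cell (4,2): code 1001 → (5.000,2.131)–(4.000,2.409)
cell (4,7): code 0110 → (4.000,7.690)–(5.000,7.983)
cell (4,8): code 1001 → (5.000,8.009)–(4.000,8.164)
cell (5,0): code 0010 → (5.000,0.472)–(5.335,1.000)
cell (5,1): code 0011 → (5.335,1.000)–(5.125,2.000)
cell (5,2): code 0001 → (5.125,2.000)–(5.000,2.131)
cell (5,7): code 0010 → (5.000,7.983)–(5.008,8.000)
cell (5,8): code 0001 → (5.008,8.000)–(5.000,8.009)
total: 14 segments, chained into 2 closed loop(s), length Σ = 9.773498

segments=14 loops=2 length=9.773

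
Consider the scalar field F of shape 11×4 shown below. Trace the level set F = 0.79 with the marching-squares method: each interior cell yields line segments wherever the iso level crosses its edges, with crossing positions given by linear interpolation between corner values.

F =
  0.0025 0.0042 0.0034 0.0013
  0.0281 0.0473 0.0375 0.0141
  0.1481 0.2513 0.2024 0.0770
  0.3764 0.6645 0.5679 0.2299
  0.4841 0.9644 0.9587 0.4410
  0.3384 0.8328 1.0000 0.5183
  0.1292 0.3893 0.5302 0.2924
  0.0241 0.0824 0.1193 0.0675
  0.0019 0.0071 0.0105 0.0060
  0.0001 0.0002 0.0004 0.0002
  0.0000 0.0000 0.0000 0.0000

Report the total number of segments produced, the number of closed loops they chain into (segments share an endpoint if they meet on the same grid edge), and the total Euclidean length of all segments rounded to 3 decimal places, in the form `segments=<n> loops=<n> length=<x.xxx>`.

segments=8 loops=1 length=6.095

cell (3,0): code 0100 → (3.418,1.000)–(4.000,0.637)
cell (3,1): code 1100 → (3.568,2.000)–(3.418,1.000)
cell (3,2): code 1000 → (4.000,2.326)–(3.568,2.000)
cell (4,0): code 0110 → (4.000,0.637)–(5.000,0.913)
cell (4,2): code 1001 → (5.000,2.436)–(4.000,2.326)
cell (5,0): code 0010 → (5.000,0.913)–(5.097,1.000)
cell (5,1): code 0011 → (5.097,1.000)–(5.447,2.000)
cell (5,2): code 0001 → (5.447,2.000)–(5.000,2.436)
total: 8 segments, chained into 1 closed loop(s), length Σ = 6.094863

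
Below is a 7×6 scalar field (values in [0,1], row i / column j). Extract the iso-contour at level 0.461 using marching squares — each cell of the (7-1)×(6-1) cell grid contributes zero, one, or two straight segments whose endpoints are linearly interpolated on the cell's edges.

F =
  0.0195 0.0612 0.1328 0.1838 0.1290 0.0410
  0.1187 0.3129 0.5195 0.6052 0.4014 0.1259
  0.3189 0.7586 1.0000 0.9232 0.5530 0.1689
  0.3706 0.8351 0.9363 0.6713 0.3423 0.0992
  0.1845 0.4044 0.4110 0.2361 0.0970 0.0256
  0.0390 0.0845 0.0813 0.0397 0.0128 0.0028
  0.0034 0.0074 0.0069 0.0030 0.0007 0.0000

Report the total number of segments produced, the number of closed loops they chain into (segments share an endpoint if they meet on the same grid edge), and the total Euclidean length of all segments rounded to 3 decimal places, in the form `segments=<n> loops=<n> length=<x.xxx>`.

cell (0,1): code 0100 → (0.849,2.000)–(1.000,1.717)
cell (0,2): code 1100 → (0.658,3.000)–(0.849,2.000)
cell (0,3): code 1000 → (1.000,3.708)–(0.658,3.000)
cell (1,0): code 0100 → (1.332,1.000)–(2.000,0.323)
cell (1,1): code 1110 → (1.000,1.717)–(1.332,1.000)
cell (1,3): code 1101 → (1.393,4.000)–(1.000,3.708)
cell (1,4): code 1000 → (2.000,4.240)–(1.393,4.000)
cell (2,0): code 0110 → (2.000,0.323)–(3.000,0.195)
cell (2,3): code 1011 → (3.000,3.639)–(2.437,4.000)
cell (2,4): code 0001 → (2.437,4.000)–(2.000,4.240)
cell (3,0): code 0010 → (3.000,0.195)–(3.869,1.000)
cell (3,1): code 0011 → (3.869,1.000)–(3.905,2.000)
cell (3,2): code 0011 → (3.905,2.000)–(3.483,3.000)
cell (3,3): code 0001 → (3.483,3.000)–(3.000,3.639)
total: 14 segments, chained into 1 closed loop(s), length Σ = 11.255280

segments=14 loops=1 length=11.255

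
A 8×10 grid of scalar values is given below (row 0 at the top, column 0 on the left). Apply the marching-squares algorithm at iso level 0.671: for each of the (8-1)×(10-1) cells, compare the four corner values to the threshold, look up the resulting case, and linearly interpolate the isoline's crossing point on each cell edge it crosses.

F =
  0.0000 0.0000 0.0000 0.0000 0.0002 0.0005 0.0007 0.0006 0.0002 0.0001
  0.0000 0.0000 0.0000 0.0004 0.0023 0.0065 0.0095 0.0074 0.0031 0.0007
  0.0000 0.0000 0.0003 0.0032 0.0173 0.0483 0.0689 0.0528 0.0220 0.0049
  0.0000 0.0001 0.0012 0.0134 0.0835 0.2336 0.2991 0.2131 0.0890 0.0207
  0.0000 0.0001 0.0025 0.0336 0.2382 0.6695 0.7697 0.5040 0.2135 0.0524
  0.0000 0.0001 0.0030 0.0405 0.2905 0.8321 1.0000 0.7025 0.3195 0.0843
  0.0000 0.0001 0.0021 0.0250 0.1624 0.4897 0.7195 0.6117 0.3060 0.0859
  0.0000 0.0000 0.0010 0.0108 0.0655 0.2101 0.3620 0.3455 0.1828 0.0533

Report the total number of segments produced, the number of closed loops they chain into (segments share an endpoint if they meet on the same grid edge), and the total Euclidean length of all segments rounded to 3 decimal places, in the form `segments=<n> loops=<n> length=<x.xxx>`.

segments=12 loops=1 length=7.153

cell (3,5): code 0100 → (3.790,6.000)–(4.000,5.015)
cell (3,6): code 1000 → (4.000,6.371)–(3.790,6.000)
cell (4,4): code 0100 → (4.009,5.000)–(5.000,4.703)
cell (4,5): code 1110 → (4.000,5.015)–(4.009,5.000)
cell (4,6): code 1101 → (4.841,7.000)–(4.000,6.371)
cell (4,7): code 1000 → (5.000,7.082)–(4.841,7.000)
cell (5,4): code 0010 → (5.000,4.703)–(5.471,5.000)
cell (5,5): code 0111 → (5.471,5.000)–(6.000,5.789)
cell (5,6): code 1011 → (6.000,6.450)–(5.347,7.000)
cell (5,7): code 0001 → (5.347,7.000)–(5.000,7.082)
cell (6,5): code 0010 → (6.000,5.789)–(6.136,6.000)
cell (6,6): code 0001 → (6.136,6.000)–(6.000,6.450)
total: 12 segments, chained into 1 closed loop(s), length Σ = 7.152682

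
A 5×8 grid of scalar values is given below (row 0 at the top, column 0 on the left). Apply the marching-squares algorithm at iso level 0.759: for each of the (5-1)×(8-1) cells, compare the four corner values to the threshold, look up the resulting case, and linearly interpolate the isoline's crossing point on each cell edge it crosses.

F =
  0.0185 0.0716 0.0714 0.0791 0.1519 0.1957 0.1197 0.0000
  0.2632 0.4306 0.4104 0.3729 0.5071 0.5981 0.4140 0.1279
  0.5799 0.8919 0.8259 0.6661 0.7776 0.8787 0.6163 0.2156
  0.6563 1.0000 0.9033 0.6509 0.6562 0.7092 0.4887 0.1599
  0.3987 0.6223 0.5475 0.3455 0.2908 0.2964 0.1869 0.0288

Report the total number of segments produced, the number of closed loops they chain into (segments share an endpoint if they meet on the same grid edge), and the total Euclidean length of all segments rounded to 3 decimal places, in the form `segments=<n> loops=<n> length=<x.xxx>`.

cell (1,0): code 0100 → (1.712,1.000)–(2.000,0.574)
cell (1,1): code 1100 → (1.839,2.000)–(1.712,1.000)
cell (1,2): code 1000 → (2.000,2.419)–(1.839,2.000)
cell (1,3): code 0100 → (1.931,4.000)–(2.000,3.833)
cell (1,4): code 1100 → (1.573,5.000)–(1.931,4.000)
cell (1,5): code 1000 → (2.000,5.456)–(1.573,5.000)
cell (2,0): code 0110 → (2.000,0.574)–(3.000,0.299)
cell (2,2): code 1001 → (3.000,2.572)–(2.000,2.419)
cell (2,3): code 0010 → (2.000,3.833)–(2.153,4.000)
cell (2,4): code 0011 → (2.153,4.000)–(2.706,5.000)
cell (2,5): code 0001 → (2.706,5.000)–(2.000,5.456)
cell (3,0): code 0010 → (3.000,0.299)–(3.638,1.000)
cell (3,1): code 0011 → (3.638,1.000)–(3.406,2.000)
cell (3,2): code 0001 → (3.406,2.000)–(3.000,2.572)
total: 14 segments, chained into 2 closed loop(s), length Σ = 10.772349

segments=14 loops=2 length=10.772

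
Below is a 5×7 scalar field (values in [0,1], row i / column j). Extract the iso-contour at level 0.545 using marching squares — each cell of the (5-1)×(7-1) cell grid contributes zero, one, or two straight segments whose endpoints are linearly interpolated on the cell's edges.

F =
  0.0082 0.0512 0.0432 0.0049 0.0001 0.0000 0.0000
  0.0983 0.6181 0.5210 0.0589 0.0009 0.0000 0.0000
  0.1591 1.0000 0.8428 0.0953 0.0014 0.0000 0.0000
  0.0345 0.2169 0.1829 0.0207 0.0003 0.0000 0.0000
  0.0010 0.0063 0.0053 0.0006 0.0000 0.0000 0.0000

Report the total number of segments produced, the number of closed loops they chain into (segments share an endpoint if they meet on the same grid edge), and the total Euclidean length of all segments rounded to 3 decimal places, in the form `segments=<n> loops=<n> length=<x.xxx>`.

segments=8 loops=1 length=5.702

cell (0,0): code 0100 → (0.871,1.000)–(1.000,0.859)
cell (0,1): code 1000 → (1.000,1.753)–(0.871,1.000)
cell (1,0): code 0110 → (1.000,0.859)–(2.000,0.459)
cell (1,1): code 1101 → (1.075,2.000)–(1.000,1.753)
cell (1,2): code 1000 → (2.000,2.398)–(1.075,2.000)
cell (2,0): code 0010 → (2.000,0.459)–(2.581,1.000)
cell (2,1): code 0011 → (2.581,1.000)–(2.451,2.000)
cell (2,2): code 0001 → (2.451,2.000)–(2.000,2.398)
total: 8 segments, chained into 1 closed loop(s), length Σ = 5.701813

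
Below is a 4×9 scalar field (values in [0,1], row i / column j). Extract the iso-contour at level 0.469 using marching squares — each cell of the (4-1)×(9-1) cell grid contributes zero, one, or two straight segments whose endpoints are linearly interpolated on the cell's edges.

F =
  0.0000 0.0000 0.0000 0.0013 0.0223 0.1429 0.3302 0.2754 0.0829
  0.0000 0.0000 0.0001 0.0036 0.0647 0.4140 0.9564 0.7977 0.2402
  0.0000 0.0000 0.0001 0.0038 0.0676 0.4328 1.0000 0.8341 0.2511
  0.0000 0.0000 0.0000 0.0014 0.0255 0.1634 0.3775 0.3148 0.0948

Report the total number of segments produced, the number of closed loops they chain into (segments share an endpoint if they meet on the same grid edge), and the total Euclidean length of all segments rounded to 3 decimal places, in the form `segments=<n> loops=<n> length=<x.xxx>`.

cell (0,5): code 0100 → (0.222,6.000)–(1.000,5.101)
cell (0,6): code 1100 → (0.371,7.000)–(0.222,6.000)
cell (0,7): code 1000 → (1.000,7.590)–(0.371,7.000)
cell (1,5): code 0110 → (1.000,5.101)–(2.000,5.064)
cell (1,7): code 1001 → (2.000,7.626)–(1.000,7.590)
cell (2,5): code 0010 → (2.000,5.064)–(2.853,6.000)
cell (2,6): code 0011 → (2.853,6.000)–(2.703,7.000)
cell (2,7): code 0001 → (2.703,7.000)–(2.000,7.626)
total: 8 segments, chained into 1 closed loop(s), length Σ = 8.282836

segments=8 loops=1 length=8.283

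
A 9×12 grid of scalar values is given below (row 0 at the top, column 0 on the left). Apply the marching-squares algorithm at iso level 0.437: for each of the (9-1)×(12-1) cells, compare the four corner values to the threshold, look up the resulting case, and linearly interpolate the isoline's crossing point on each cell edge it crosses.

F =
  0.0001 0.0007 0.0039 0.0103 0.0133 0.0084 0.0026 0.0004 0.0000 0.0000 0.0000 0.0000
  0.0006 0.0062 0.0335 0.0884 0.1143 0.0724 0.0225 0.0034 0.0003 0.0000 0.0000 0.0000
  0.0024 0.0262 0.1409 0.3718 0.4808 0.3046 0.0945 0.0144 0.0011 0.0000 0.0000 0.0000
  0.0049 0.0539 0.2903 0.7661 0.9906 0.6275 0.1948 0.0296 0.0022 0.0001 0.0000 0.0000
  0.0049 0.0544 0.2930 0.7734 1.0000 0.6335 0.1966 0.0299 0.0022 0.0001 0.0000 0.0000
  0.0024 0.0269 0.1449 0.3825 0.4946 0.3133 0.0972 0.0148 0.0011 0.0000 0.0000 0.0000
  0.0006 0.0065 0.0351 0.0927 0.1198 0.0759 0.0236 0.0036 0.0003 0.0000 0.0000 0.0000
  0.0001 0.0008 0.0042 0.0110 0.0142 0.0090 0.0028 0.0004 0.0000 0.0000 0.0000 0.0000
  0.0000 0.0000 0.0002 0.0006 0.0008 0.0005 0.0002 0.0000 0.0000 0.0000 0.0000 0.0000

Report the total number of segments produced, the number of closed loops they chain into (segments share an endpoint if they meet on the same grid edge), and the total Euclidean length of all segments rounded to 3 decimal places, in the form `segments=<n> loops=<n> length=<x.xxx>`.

cell (1,3): code 0100 → (1.880,4.000)–(2.000,3.598)
cell (1,4): code 1000 → (2.000,4.249)–(1.880,4.000)
cell (2,2): code 0100 → (2.165,3.000)–(3.000,2.308)
cell (2,3): code 1110 → (2.000,3.598)–(2.165,3.000)
cell (2,4): code 1101 → (2.410,5.000)–(2.000,4.249)
cell (2,5): code 1000 → (3.000,5.440)–(2.410,5.000)
cell (3,2): code 0110 → (3.000,2.308)–(4.000,2.300)
cell (3,5): code 1001 → (4.000,5.450)–(3.000,5.440)
cell (4,2): code 0010 → (4.000,2.300)–(4.861,3.000)
cell (4,3): code 0111 → (4.861,3.000)–(5.000,3.486)
cell (4,4): code 1011 → (5.000,4.318)–(4.614,5.000)
cell (4,5): code 0001 → (4.614,5.000)–(4.000,5.450)
cell (5,3): code 0010 → (5.000,3.486)–(5.154,4.000)
cell (5,4): code 0001 → (5.154,4.000)–(5.000,4.318)
total: 14 segments, chained into 1 closed loop(s), length Σ = 10.041275

segments=14 loops=1 length=10.041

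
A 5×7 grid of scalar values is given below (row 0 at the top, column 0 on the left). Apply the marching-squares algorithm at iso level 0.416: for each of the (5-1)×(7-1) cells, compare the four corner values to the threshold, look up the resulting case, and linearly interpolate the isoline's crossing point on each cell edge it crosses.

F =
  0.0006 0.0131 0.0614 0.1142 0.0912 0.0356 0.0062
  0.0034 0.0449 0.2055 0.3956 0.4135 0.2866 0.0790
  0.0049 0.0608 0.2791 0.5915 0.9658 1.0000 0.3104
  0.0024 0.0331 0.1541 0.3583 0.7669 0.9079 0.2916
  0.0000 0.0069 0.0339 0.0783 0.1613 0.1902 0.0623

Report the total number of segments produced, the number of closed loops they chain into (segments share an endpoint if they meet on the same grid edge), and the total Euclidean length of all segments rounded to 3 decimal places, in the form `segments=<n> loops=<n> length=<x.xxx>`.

segments=10 loops=1 length=9.575

cell (1,2): code 0100 → (1.104,3.000)–(2.000,2.438)
cell (1,3): code 1100 → (1.005,4.000)–(1.104,3.000)
cell (1,4): code 1100 → (1.181,5.000)–(1.005,4.000)
cell (1,5): code 1000 → (2.000,5.847)–(1.181,5.000)
cell (2,2): code 0010 → (2.000,2.438)–(2.753,3.000)
cell (2,3): code 0111 → (2.753,3.000)–(3.000,3.141)
cell (2,5): code 1001 → (3.000,5.798)–(2.000,5.847)
cell (3,3): code 0010 → (3.000,3.141)–(3.579,4.000)
cell (3,4): code 0011 → (3.579,4.000)–(3.685,5.000)
cell (3,5): code 0001 → (3.685,5.000)–(3.000,5.798)
total: 10 segments, chained into 1 closed loop(s), length Σ = 9.574568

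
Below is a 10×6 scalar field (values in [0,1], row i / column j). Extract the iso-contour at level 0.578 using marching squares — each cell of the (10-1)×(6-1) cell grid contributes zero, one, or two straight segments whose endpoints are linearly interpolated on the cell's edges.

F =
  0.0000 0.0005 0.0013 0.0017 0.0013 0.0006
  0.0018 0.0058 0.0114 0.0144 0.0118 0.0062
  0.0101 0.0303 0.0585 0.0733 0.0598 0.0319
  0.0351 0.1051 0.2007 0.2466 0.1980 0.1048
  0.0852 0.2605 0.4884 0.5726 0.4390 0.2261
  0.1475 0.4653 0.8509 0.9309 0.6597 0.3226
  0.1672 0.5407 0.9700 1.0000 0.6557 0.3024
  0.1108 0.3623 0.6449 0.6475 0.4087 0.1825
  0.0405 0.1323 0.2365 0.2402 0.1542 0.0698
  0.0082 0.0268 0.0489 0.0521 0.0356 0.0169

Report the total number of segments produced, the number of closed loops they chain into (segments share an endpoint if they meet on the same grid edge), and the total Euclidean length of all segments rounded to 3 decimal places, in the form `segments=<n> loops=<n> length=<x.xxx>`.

cell (4,1): code 0100 → (4.247,2.000)–(5.000,1.292)
cell (4,2): code 1100 → (4.015,3.000)–(4.247,2.000)
cell (4,3): code 1100 → (4.630,4.000)–(4.015,3.000)
cell (4,4): code 1000 → (5.000,4.242)–(4.630,4.000)
cell (5,1): code 0110 → (5.000,1.292)–(6.000,1.087)
cell (5,4): code 1001 → (6.000,4.220)–(5.000,4.242)
cell (6,1): code 0110 → (6.000,1.087)–(7.000,1.763)
cell (6,3): code 1011 → (7.000,3.291)–(6.315,4.000)
cell (6,4): code 0001 → (6.315,4.000)–(6.000,4.220)
cell (7,1): code 0010 → (7.000,1.763)–(7.164,2.000)
cell (7,2): code 0011 → (7.164,2.000)–(7.171,3.000)
cell (7,3): code 0001 → (7.171,3.000)–(7.000,3.291)
total: 12 segments, chained into 1 closed loop(s), length Σ = 9.899772

segments=12 loops=1 length=9.900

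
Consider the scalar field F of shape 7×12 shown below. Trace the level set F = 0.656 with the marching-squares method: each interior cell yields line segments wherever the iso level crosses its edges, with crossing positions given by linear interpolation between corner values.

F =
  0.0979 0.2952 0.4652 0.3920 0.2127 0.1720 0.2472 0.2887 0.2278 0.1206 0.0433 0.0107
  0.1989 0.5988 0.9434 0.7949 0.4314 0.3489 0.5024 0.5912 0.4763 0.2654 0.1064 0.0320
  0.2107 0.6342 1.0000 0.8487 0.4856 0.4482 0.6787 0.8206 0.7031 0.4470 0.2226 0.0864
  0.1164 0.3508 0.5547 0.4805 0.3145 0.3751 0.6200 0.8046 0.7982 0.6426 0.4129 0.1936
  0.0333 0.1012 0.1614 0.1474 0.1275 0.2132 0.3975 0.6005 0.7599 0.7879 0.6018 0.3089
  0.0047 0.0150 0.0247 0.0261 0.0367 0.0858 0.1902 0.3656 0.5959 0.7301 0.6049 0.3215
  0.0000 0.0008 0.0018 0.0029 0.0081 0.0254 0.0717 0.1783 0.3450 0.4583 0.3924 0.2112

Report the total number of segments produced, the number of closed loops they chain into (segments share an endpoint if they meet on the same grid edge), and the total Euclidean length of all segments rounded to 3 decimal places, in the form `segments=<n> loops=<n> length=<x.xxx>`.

segments=24 loops=2 length=19.155

cell (0,1): code 0100 → (0.399,2.000)–(1.000,1.166)
cell (0,2): code 1100 → (0.655,3.000)–(0.399,2.000)
cell (0,3): code 1000 → (1.000,3.382)–(0.655,3.000)
cell (1,1): code 0110 → (1.000,1.166)–(2.000,1.060)
cell (1,3): code 1001 → (2.000,3.531)–(1.000,3.382)
cell (1,5): code 0100 → (1.871,6.000)–(2.000,5.902)
cell (1,6): code 1100 → (1.282,7.000)–(1.871,6.000)
cell (1,7): code 1100 → (1.792,8.000)–(1.282,7.000)
cell (1,8): code 1000 → (2.000,8.184)–(1.792,8.000)
cell (2,1): code 0010 → (2.000,1.060)–(2.773,2.000)
cell (2,2): code 0011 → (2.773,2.000)–(2.523,3.000)
cell (2,3): code 0001 → (2.523,3.000)–(2.000,3.531)
cell (2,5): code 0010 → (2.000,5.902)–(2.387,6.000)
cell (2,6): code 0111 → (2.387,6.000)–(3.000,6.195)
cell (2,8): code 1001 → (3.000,8.914)–(2.000,8.184)
cell (3,6): code 0010 → (3.000,6.195)–(3.728,7.000)
cell (3,7): code 0111 → (3.728,7.000)–(4.000,7.348)
cell (3,8): code 1101 → (3.092,9.000)–(3.000,8.914)
cell (3,9): code 1000 → (4.000,9.709)–(3.092,9.000)
cell (4,7): code 0010 → (4.000,7.348)–(4.634,8.000)
cell (4,8): code 0111 → (4.634,8.000)–(5.000,8.448)
cell (4,9): code 1001 → (5.000,9.592)–(4.000,9.709)
cell (5,8): code 0010 → (5.000,8.448)–(5.273,9.000)
cell (5,9): code 0001 → (5.273,9.000)–(5.000,9.592)
total: 24 segments, chained into 2 closed loop(s), length Σ = 19.154580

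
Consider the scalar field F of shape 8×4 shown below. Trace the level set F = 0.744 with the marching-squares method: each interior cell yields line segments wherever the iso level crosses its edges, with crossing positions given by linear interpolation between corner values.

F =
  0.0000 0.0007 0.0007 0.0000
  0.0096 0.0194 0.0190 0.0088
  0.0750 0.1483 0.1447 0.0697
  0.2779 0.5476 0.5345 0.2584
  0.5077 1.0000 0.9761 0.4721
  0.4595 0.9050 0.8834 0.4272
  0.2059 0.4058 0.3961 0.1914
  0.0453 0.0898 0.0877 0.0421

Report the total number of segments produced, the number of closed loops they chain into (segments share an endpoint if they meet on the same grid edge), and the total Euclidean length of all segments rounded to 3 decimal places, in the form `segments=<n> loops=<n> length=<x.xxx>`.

cell (3,0): code 0100 → (3.434,1.000)–(4.000,0.480)
cell (3,1): code 1100 → (3.474,2.000)–(3.434,1.000)
cell (3,2): code 1000 → (4.000,2.461)–(3.474,2.000)
cell (4,0): code 0110 → (4.000,0.480)–(5.000,0.639)
cell (4,2): code 1001 → (5.000,2.306)–(4.000,2.461)
cell (5,0): code 0010 → (5.000,0.639)–(5.323,1.000)
cell (5,1): code 0011 → (5.323,1.000)–(5.286,2.000)
cell (5,2): code 0001 → (5.286,2.000)–(5.000,2.306)
total: 8 segments, chained into 1 closed loop(s), length Σ = 6.396177

segments=8 loops=1 length=6.396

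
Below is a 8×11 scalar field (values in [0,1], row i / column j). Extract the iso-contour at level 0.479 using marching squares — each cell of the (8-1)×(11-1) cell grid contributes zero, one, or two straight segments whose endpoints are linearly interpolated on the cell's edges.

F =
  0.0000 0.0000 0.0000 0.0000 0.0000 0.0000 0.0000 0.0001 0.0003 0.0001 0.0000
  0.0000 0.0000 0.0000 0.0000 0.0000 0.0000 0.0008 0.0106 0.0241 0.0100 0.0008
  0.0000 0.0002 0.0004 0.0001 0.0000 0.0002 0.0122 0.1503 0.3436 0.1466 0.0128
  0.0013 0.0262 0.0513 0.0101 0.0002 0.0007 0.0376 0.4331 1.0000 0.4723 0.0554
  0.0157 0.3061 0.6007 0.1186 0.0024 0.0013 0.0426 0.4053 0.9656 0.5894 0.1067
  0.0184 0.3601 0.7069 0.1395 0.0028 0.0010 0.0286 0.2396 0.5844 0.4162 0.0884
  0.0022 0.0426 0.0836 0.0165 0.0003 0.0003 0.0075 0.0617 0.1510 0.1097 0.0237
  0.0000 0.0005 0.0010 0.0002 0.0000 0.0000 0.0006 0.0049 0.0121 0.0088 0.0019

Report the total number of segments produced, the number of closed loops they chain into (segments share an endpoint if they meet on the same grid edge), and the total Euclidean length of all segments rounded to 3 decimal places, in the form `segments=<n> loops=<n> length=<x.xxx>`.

segments=16 loops=2 length=12.059

cell (2,7): code 0100 → (2.206,8.000)–(3.000,7.081)
cell (2,8): code 1000 → (3.000,8.987)–(2.206,8.000)
cell (3,1): code 0100 → (3.778,2.000)–(4.000,1.587)
cell (3,2): code 1000 → (4.000,2.252)–(3.778,2.000)
cell (3,7): code 0110 → (3.000,7.081)–(4.000,7.132)
cell (3,8): code 1101 → (3.057,9.000)–(3.000,8.987)
cell (3,9): code 1000 → (4.000,9.229)–(3.057,9.000)
cell (4,1): code 0110 → (4.000,1.587)–(5.000,1.343)
cell (4,2): code 1001 → (5.000,2.402)–(4.000,2.252)
cell (4,7): code 0110 → (4.000,7.132)–(5.000,7.694)
cell (4,8): code 1011 → (5.000,8.627)–(4.637,9.000)
cell (4,9): code 0001 → (4.637,9.000)–(4.000,9.229)
cell (5,1): code 0010 → (5.000,1.343)–(5.366,2.000)
cell (5,2): code 0001 → (5.366,2.000)–(5.000,2.402)
cell (5,7): code 0010 → (5.000,7.694)–(5.243,8.000)
cell (5,8): code 0001 → (5.243,8.000)–(5.000,8.627)
total: 16 segments, chained into 2 closed loop(s), length Σ = 12.059271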